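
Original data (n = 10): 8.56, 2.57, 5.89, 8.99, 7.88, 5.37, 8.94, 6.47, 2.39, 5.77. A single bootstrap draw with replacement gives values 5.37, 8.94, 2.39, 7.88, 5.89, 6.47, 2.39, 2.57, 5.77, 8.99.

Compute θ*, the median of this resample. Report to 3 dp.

θ* = 5.830

Sorted: 2.39, 2.39, 2.57, 5.37, 5.77, 5.89, 6.47, 7.88, 8.94, 8.99
Median = average of the two middle values = 5.830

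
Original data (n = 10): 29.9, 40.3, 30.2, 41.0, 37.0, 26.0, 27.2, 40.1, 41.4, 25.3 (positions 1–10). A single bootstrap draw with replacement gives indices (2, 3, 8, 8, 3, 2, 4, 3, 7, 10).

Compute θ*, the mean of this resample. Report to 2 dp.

Resample values: 40.3, 30.2, 40.1, 40.1, 30.2, 40.3, 41.0, 30.2, 27.2, 25.3.
Mean = (40.3 + 30.2 + 40.1 + 40.1 + 30.2 + 40.3 + 41.0 + 30.2 + 27.2 + 25.3) / 10 = 344.90 / 10 = 34.49

θ* = 34.49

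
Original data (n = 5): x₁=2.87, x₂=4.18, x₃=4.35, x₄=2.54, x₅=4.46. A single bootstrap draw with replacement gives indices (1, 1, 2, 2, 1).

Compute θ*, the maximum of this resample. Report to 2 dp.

Resample values: 2.87, 2.87, 4.18, 4.18, 2.87.
Maximum = 4.18

θ* = 4.18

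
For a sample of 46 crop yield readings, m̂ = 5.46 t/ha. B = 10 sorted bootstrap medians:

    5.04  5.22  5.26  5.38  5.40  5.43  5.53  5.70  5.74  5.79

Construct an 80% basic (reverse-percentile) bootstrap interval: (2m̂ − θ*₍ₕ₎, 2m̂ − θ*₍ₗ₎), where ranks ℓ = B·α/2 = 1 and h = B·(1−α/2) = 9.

Percentile endpoints at ranks 1 and 9: θ*₍1₎ = 5.04, θ*₍9₎ = 5.74.
Basic interval reflects these around m̂:
  lower = 2 × 5.46 − 5.74 = 5.18
  upper = 2 × 5.46 − 5.04 = 5.88

(5.18, 5.88)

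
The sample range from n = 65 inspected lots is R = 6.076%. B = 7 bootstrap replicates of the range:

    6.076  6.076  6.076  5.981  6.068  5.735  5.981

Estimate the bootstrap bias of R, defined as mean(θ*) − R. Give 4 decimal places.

mean(θ*) = (6.076 + 6.076 + 6.076 + 5.981 + 6.068 + 5.735 + 5.981) / 7 = 5.99900
bias = 5.99900 − 6.076

bias = −0.0770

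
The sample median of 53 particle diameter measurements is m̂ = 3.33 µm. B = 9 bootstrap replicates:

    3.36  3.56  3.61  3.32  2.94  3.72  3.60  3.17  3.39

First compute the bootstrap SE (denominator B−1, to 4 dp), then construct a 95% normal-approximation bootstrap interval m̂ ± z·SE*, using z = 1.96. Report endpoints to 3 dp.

Mean of replicates = 3.4078; sum of squared deviations = 0.4842; SE* = √(0.4842/8) = 0.2460
Margin = 1.96 × 0.2460 = 0.4822
Interval: 3.33 ± 0.4822

(2.848, 3.812)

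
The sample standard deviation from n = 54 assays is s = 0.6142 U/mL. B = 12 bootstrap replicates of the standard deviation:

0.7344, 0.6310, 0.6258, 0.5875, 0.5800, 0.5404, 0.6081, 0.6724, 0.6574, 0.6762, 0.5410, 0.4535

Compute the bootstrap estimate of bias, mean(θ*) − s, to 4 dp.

bias = −0.0052

mean(θ*) = (0.7344 + 0.6310 + 0.6258 + 0.5875 + 0.5800 + 0.5404 + 0.6081 + 0.6724 + 0.6574 + 0.6762 + 0.5410 + 0.4535) / 12 = 0.60898
bias = 0.60898 − 0.6142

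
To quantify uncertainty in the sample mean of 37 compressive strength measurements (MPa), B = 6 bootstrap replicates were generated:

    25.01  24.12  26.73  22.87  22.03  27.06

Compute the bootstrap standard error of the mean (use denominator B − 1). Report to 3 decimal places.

Bootstrap SE is the standard deviation of the 6 replicate means.
Mean of replicates: (25.01 + 24.12 + 26.73 + 22.87 + 22.03 + 27.06) / 6 = 147.8200 / 6 = 24.6367
Sum of squared deviations: (+0.3733)² + (−0.5167)² + (+2.0933)² + (−1.7667)² + (−2.6067)² + (+2.4233)² = 20.5767
Variance = 20.5767 / 5 = 4.1153
SE* = √4.1153

SE* = 2.029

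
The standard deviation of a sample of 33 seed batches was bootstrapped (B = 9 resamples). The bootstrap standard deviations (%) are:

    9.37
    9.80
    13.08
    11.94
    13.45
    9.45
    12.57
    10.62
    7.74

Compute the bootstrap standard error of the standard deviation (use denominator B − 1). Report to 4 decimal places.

SE* = 1.9635

Bootstrap SE is the standard deviation of the 9 replicate standard deviations.
Mean of replicates: (9.37 + 9.80 + 13.08 + 11.94 + 13.45 + 9.45 + 12.57 + 10.62 + 7.74) / 9 = 98.02000 / 9 = 10.89111
Sum of squared deviations: (−1.52111)² + (−1.09111)² + (+2.18889)² + (+1.04889)² + (+2.55889)² + (−1.44111)² + (+1.67889)² + (−0.27111)² + (−3.15111)² = 30.84209
Variance = 30.84209 / 8 = 3.85526
SE* = √3.85526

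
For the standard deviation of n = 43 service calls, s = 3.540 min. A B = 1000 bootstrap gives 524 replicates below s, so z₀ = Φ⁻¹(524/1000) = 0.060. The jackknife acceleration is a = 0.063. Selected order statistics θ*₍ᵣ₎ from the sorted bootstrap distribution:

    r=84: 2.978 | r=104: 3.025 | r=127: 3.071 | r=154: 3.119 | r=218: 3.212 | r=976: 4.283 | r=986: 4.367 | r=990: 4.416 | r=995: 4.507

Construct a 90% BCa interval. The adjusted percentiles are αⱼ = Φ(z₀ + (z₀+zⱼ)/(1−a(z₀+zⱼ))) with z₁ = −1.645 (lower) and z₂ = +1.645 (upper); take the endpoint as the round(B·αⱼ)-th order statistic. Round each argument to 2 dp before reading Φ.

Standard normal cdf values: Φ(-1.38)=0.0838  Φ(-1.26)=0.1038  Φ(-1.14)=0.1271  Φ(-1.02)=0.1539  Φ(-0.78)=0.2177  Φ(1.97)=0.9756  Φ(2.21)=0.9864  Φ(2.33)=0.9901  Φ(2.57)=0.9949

(2.978, 4.283)

Lower: z₀ + z₁ = 0.060 + (-1.645) = -1.585; 1 − a(z₀+z₁) = 1 − (0.063)(-1.585) = 1.0999; argument = 0.060 + (-1.585)/1.0999 = -1.3811 → -1.38.
α₁ = Φ(-1.38) = 0.0838; rank = round(1000 × 0.0838) = 84; θ*₍84₎ = 2.978.
Upper: z₀ + z₂ = 1.705; 1 − a(z₀+z₂) = 0.8926; argument = 1.9702 → 1.97; α₂ = 0.9756; rank = 976; θ*₍976₎ = 4.283.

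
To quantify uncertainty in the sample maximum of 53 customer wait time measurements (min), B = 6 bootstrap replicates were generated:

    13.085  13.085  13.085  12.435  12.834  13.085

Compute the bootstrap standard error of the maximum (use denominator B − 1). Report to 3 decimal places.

SE* = 0.265

Bootstrap SE is the standard deviation of the 6 replicate maximums.
Mean of replicates: (13.085 + 13.085 + 13.085 + 12.435 + 12.834 + 13.085) / 6 = 77.6090 / 6 = 12.9348
Sum of squared deviations: (+0.1502)² + (+0.1502)² + (+0.1502)² + (−0.4998)² + (−0.1008)² + (+0.1502)² = 0.3502
Variance = 0.3502 / 5 = 0.0700
SE* = √0.0700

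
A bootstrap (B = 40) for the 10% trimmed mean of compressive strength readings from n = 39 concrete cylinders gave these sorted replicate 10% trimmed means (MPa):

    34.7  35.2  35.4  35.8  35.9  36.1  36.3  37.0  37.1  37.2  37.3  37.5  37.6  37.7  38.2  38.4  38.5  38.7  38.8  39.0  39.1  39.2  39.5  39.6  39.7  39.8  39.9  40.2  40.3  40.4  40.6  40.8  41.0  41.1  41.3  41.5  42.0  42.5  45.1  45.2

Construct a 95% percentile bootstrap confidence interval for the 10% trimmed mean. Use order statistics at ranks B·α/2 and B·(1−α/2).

α = 0.05; lower rank = 40 × 0.025 = 1; upper rank = 40 × 0.975 = 39.
The 1st smallest replicate is 34.7; the 39th is 45.1.

(34.7, 45.1)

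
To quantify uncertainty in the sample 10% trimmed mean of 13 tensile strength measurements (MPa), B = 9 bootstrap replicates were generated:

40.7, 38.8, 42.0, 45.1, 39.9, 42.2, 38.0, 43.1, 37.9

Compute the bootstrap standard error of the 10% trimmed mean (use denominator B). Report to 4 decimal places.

Bootstrap SE is the standard deviation of the 9 replicate 10% trimmed means.
Mean of replicates: (40.7 + 38.8 + 42.0 + 45.1 + 39.9 + 42.2 + 38.0 + 43.1 + 37.9) / 9 = 367.70000 / 9 = 40.85556
Sum of squared deviations: (−0.15556)² + (−2.05556)² + (+1.14444)² + (+4.24444)² + (−0.95556)² + (+1.34444)² + (−2.85556)² + (+2.24444)² + (−2.95556)² = 48.22222
Variance = 48.22222 / 9 = 5.35802
SE* = √5.35802

SE* = 2.3147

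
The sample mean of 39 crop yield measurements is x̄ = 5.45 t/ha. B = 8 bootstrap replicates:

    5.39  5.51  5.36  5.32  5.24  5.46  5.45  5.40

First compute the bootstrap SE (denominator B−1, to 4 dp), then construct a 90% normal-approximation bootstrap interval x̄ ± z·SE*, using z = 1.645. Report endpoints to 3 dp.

Mean of replicates = 5.3913; sum of squared deviations = 0.0513; SE* = √(0.0513/7) = 0.0856
Margin = 1.645 × 0.0856 = 0.1408
Interval: 5.45 ± 0.1408

(5.309, 5.591)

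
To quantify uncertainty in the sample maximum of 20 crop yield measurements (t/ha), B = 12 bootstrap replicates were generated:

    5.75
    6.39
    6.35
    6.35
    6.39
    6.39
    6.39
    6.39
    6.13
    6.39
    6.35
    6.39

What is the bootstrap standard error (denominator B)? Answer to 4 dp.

Bootstrap SE is the standard deviation of the 12 replicate maximums.
Mean of replicates: (5.75 + 6.39 + 6.35 + 6.35 + 6.39 + 6.39 + 6.39 + 6.39 + 6.13 + 6.39 + 6.35 + 6.39) / 12 = 75.66000 / 12 = 6.30500
Sum of squared deviations: (−0.55500)² + (+0.08500)² + (+0.04500)² + (+0.04500)² + (+0.08500)² + (+0.08500)² + (+0.08500)² + (+0.08500)² + (−0.17500)² + (+0.08500)² + (+0.04500)² + (+0.08500)² = 0.39530
Variance = 0.39530 / 12 = 0.03294
SE* = √0.03294

SE* = 0.1815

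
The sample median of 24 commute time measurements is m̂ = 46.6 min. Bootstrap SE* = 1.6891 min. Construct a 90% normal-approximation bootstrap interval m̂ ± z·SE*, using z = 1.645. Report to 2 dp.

Margin = 1.645 × 1.6891 = 2.779
Interval: 46.6 ± 2.779

(43.82, 49.38)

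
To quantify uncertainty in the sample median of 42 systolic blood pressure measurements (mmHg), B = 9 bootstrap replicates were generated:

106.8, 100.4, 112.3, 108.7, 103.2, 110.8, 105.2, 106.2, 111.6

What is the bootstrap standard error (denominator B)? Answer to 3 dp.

Bootstrap SE is the standard deviation of the 9 replicate medians.
Mean of replicates: (106.8 + 100.4 + 112.3 + 108.7 + 103.2 + 110.8 + 105.2 + 106.2 + 111.6) / 9 = 965.2000 / 9 = 107.2444
Sum of squared deviations: (−0.4444)² + (−6.8444)² + (+5.0556)² + (+1.4556)² + (−4.0444)² + (+3.5556)² + (−2.0444)² + (−1.0444)² + (+4.3556)² = 127.9622
Variance = 127.9622 / 9 = 14.2180
SE* = √14.2180

SE* = 3.771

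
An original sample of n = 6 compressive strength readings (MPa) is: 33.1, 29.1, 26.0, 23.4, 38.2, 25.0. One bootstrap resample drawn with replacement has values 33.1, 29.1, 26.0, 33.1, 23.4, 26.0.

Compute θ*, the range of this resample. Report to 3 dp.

Range = 33.1 − 23.4 = 9.700

θ* = 9.700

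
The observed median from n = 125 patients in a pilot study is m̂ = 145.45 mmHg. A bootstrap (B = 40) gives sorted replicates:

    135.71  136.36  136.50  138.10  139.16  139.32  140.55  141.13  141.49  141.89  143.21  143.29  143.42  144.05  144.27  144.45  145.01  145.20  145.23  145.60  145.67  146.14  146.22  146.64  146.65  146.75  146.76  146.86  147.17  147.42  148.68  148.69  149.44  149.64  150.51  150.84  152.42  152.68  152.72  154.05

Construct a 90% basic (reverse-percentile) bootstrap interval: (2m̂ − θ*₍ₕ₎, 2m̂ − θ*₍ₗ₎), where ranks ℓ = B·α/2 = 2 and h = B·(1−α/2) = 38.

(138.22, 154.54)

Percentile endpoints at ranks 2 and 38: θ*₍2₎ = 136.36, θ*₍38₎ = 152.68.
Basic interval reflects these around m̂:
  lower = 2 × 145.45 − 152.68 = 138.22
  upper = 2 × 145.45 − 136.36 = 154.54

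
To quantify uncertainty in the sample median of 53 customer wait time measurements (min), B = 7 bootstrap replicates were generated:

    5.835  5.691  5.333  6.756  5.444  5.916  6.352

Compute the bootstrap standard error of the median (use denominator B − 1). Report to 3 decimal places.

Bootstrap SE is the standard deviation of the 7 replicate medians.
Mean of replicates: (5.835 + 5.691 + 5.333 + 6.756 + 5.444 + 5.916 + 6.352) / 7 = 41.3270 / 7 = 5.9039
Sum of squared deviations: (−0.0689)² + (−0.2129)² + (−0.5709)² + (+0.8521)² + (−0.4599)² + (+0.0121)² + (+0.4481)² = 1.5145
Variance = 1.5145 / 6 = 0.2524
SE* = √0.2524

SE* = 0.502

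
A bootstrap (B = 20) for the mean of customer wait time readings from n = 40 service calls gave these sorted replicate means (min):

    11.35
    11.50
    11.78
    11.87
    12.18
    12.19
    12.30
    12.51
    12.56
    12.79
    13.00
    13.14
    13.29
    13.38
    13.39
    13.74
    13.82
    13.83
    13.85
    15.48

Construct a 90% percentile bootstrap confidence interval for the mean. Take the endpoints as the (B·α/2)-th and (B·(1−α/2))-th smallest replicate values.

(11.35, 13.85)

α = 0.10; lower rank = 20 × 0.050 = 1; upper rank = 20 × 0.950 = 19.
The 1st smallest replicate is 11.35; the 19th is 13.85.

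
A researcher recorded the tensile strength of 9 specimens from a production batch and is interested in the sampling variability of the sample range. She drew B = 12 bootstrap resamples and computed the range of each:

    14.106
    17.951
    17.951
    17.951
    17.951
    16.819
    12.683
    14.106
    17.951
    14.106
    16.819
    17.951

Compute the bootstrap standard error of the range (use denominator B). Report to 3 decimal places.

SE* = 1.923

Bootstrap SE is the standard deviation of the 12 replicate ranges.
Mean of replicates: (14.106 + 17.951 + 17.951 + 17.951 + 17.951 + 16.819 + 12.683 + 14.106 + 17.951 + 14.106 + 16.819 + 17.951) / 12 = 196.3450 / 12 = 16.3621
Sum of squared deviations: (−2.2561)² + (+1.5889)² + (+1.5889)² + (+1.5889)² + (+1.5889)² + (+0.4569)² + (−3.6791)² + (−2.2561)² + (+1.5889)² + (−2.2561)² + (+0.4569)² + (+1.5889)² = 44.3709
Variance = 44.3709 / 12 = 3.6976
SE* = √3.6976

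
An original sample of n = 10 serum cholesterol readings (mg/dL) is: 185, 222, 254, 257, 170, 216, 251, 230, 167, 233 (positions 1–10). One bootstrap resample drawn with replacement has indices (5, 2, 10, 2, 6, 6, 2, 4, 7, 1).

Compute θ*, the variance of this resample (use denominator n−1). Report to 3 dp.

Resample values: 170, 222, 233, 222, 216, 216, 222, 257, 251, 185.
Mean = 219.4000; sum of squared deviations = 6264.4000
s² = 6264.4000 / 9 = 696.0444

θ* = 696.044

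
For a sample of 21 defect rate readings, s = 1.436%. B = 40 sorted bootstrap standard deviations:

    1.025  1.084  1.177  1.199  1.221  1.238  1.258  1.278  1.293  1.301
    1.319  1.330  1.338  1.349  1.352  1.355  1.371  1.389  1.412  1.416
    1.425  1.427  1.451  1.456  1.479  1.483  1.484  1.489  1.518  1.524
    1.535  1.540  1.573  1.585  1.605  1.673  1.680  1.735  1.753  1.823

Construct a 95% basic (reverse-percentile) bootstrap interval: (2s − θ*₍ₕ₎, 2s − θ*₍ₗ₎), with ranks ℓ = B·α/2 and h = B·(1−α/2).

Percentile endpoints at ranks 1 and 39: θ*₍1₎ = 1.025, θ*₍39₎ = 1.753.
Basic interval reflects these around s:
  lower = 2 × 1.436 − 1.753 = 1.119
  upper = 2 × 1.436 − 1.025 = 1.847

(1.119, 1.847)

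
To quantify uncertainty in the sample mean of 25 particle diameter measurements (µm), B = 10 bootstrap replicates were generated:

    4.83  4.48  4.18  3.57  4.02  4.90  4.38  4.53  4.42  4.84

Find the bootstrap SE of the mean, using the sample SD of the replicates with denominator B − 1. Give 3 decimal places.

Bootstrap SE is the standard deviation of the 10 replicate means.
Mean of replicates: (4.83 + 4.48 + 4.18 + 3.57 + 4.02 + 4.90 + 4.38 + 4.53 + 4.42 + 4.84) / 10 = 44.1500 / 10 = 4.4150
Sum of squared deviations: (+0.4150)² + (+0.0650)² + (−0.2350)² + (−0.8450)² + (−0.3950)² + (+0.4850)² + (−0.0350)² + (+0.1150)² + (+0.0050)² + (+0.4250)² = 1.5321
Variance = 1.5321 / 9 = 0.1702
SE* = √0.1702

SE* = 0.413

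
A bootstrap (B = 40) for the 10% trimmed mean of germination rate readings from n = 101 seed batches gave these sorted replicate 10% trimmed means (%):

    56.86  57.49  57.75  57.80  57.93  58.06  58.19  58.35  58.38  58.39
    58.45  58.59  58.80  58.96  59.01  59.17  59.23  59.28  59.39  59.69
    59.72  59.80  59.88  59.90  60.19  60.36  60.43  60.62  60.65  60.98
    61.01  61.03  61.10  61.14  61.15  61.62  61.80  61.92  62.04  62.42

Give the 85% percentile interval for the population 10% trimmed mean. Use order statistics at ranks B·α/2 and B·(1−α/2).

α = 0.15; lower rank = 40 × 0.075 = 3; upper rank = 40 × 0.925 = 37.
The 3rd smallest replicate is 57.75; the 37th is 61.80.

(57.75, 61.80)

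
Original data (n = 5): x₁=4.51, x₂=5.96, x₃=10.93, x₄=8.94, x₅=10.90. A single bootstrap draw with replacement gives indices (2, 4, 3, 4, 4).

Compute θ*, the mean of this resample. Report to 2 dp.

Resample values: 5.96, 8.94, 10.93, 8.94, 8.94.
Mean = (5.96 + 8.94 + 10.93 + 8.94 + 8.94) / 5 = 43.710 / 5 = 8.74

θ* = 8.74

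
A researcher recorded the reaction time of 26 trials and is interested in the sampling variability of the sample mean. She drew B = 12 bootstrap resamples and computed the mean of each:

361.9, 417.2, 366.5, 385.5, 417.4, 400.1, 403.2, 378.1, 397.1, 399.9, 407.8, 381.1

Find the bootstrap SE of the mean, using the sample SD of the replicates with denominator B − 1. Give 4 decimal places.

Bootstrap SE is the standard deviation of the 12 replicate means.
Mean of replicates: (361.9 + 417.2 + 366.5 + 385.5 + 417.4 + 400.1 + 403.2 + 378.1 + 397.1 + 399.9 + 407.8 + 381.1) / 12 = 4715.80000 / 12 = 392.98333
Sum of squared deviations: (−31.08333)² + (+24.21667)² + (−26.48333)² + (−7.48333)² + (+24.41667)² + (+7.11667)² + (+10.21667)² + (−14.88333)² + (+4.11667)² + (+6.91667)² + (+14.81667)² + (−11.88333)² = 3708.23667
Variance = 3708.23667 / 11 = 337.11242
SE* = √337.11242

SE* = 18.3606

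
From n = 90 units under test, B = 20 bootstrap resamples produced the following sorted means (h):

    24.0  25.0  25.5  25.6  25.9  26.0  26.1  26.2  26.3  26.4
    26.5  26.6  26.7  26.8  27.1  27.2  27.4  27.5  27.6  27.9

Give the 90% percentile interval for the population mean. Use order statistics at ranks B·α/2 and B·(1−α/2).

(24.0, 27.6)

α = 0.10; lower rank = 20 × 0.050 = 1; upper rank = 20 × 0.950 = 19.
The 1st smallest replicate is 24.0; the 19th is 27.6.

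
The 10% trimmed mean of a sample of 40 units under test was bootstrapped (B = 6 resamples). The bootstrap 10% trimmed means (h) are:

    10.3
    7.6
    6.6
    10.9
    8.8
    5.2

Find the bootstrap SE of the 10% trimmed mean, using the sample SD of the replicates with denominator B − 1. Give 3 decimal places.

Bootstrap SE is the standard deviation of the 6 replicate 10% trimmed means.
Mean of replicates: (10.3 + 7.6 + 6.6 + 10.9 + 8.8 + 5.2) / 6 = 49.4000 / 6 = 8.2333
Sum of squared deviations: (+2.0667)² + (−0.6333)² + (−1.6333)² + (+2.6667)² + (+0.5667)² + (−3.0333)² = 23.9733
Variance = 23.9733 / 5 = 4.7947
SE* = √4.7947

SE* = 2.190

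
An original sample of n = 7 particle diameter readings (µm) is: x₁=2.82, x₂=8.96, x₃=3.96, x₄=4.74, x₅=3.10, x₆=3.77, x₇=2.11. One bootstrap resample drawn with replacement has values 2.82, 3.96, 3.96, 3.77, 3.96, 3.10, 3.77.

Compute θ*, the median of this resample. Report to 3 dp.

Sorted: 2.82, 3.10, 3.77, 3.77, 3.96, 3.96, 3.96
Median = middle value = 3.770

θ* = 3.770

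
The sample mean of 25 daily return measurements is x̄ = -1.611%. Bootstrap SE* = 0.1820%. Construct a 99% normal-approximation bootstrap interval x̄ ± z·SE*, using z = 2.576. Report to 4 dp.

(-2.0798, -1.1422)

Margin = 2.576 × 0.1820 = 0.46883
Interval: -1.611 ± 0.46883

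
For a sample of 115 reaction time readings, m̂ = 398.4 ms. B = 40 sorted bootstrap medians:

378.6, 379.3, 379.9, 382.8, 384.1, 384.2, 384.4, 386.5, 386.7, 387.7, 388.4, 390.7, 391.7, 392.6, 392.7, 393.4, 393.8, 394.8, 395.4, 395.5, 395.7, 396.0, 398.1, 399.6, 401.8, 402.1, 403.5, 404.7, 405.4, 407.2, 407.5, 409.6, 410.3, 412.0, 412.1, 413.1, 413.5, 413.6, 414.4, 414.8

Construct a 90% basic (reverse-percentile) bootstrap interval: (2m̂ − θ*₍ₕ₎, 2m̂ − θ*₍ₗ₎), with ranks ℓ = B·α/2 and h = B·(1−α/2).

(383.2, 417.5)

Percentile endpoints at ranks 2 and 38: θ*₍2₎ = 379.3, θ*₍38₎ = 413.6.
Basic interval reflects these around m̂:
  lower = 2 × 398.4 − 413.6 = 383.2
  upper = 2 × 398.4 − 379.3 = 417.5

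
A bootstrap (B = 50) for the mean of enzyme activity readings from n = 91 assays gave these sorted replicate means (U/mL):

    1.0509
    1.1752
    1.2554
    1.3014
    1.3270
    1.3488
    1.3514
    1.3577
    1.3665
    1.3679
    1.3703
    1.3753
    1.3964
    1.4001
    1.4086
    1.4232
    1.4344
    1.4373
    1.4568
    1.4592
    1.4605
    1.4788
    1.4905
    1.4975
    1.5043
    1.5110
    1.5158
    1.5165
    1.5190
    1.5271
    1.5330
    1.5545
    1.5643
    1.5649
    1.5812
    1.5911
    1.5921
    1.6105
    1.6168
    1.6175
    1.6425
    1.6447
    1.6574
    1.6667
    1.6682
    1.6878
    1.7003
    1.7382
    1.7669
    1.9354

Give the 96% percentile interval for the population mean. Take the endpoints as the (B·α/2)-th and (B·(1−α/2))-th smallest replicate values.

(1.0509, 1.7669)

α = 0.04; lower rank = 50 × 0.020 = 1; upper rank = 50 × 0.980 = 49.
The 1st smallest replicate is 1.0509; the 49th is 1.7669.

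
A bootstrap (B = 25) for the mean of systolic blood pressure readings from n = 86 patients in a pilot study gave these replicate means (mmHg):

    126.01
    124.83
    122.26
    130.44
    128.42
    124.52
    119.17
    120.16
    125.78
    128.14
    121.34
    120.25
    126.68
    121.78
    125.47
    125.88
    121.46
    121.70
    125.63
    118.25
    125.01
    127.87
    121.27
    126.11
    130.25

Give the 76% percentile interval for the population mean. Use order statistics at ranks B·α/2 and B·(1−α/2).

(120.16, 128.14)

Sorted replicates: 118.25, 119.17, 120.16, 120.25, 121.27, 121.34, 121.46, 121.70, 121.78, 122.26, 124.52, 124.83, 125.01, 125.47, 125.63, 125.78, 125.88, 126.01, 126.11, 126.68, 127.87, 128.14, 128.42, 130.25, 130.44
α = 0.24; lower rank = 25 × 0.120 = 3; upper rank = 25 × 0.880 = 22.
The 3rd smallest replicate is 120.16; the 22nd is 128.14.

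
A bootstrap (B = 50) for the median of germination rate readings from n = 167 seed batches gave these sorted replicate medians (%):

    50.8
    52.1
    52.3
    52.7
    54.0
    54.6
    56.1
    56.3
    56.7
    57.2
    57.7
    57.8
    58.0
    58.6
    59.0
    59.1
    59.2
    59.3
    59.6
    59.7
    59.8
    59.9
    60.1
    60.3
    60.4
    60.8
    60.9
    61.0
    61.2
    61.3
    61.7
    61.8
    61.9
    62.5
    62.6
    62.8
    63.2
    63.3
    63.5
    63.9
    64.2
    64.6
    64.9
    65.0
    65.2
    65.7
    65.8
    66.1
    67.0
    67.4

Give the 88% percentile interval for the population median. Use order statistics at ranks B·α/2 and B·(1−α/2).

(52.3, 65.8)

α = 0.12; lower rank = 50 × 0.060 = 3; upper rank = 50 × 0.940 = 47.
The 3rd smallest replicate is 52.3; the 47th is 65.8.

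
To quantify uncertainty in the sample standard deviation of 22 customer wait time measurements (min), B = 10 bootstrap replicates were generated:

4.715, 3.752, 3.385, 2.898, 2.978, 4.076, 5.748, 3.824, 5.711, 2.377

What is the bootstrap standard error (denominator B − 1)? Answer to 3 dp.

Bootstrap SE is the standard deviation of the 10 replicate standard deviations.
Mean of replicates: (4.715 + 3.752 + 3.385 + 2.898 + 2.978 + 4.076 + 5.748 + 3.824 + 5.711 + 2.377) / 10 = 39.4640 / 10 = 3.9464
Sum of squared deviations: (+0.7686)² + (−0.1944)² + (−0.5614)² + (−1.0484)² + (−0.9684)² + (+0.1296)² + (+1.8016)² + (−0.1224)² + (+1.7646)² + (−1.5694)² = 11.8350
Variance = 11.8350 / 9 = 1.3150
SE* = √1.3150

SE* = 1.147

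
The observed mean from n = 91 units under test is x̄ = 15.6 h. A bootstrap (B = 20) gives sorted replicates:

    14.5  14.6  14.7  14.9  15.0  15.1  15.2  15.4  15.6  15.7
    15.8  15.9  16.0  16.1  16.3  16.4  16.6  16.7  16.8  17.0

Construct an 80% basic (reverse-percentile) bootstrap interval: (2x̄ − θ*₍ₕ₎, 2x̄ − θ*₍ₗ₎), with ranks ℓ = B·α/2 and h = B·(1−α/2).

Percentile endpoints at ranks 2 and 18: θ*₍2₎ = 14.6, θ*₍18₎ = 16.7.
Basic interval reflects these around x̄:
  lower = 2 × 15.6 − 16.7 = 14.5
  upper = 2 × 15.6 − 14.6 = 16.6

(14.5, 16.6)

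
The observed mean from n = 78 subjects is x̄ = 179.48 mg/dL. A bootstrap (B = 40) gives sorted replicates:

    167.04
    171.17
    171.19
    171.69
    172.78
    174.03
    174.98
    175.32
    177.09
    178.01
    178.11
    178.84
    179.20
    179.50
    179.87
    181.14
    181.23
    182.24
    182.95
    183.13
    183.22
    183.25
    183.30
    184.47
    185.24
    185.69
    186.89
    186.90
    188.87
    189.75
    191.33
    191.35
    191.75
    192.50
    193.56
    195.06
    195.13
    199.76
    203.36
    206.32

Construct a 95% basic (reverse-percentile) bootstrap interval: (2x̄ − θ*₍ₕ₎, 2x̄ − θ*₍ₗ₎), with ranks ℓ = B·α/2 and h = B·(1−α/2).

(155.60, 191.92)

Percentile endpoints at ranks 1 and 39: θ*₍1₎ = 167.04, θ*₍39₎ = 203.36.
Basic interval reflects these around x̄:
  lower = 2 × 179.48 − 203.36 = 155.60
  upper = 2 × 179.48 − 167.04 = 191.92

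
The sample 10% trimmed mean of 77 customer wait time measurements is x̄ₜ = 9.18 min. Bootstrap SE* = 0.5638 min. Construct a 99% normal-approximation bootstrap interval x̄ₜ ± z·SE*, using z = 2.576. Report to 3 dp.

Margin = 2.576 × 0.5638 = 1.4523
Interval: 9.18 ± 1.4523

(7.728, 10.632)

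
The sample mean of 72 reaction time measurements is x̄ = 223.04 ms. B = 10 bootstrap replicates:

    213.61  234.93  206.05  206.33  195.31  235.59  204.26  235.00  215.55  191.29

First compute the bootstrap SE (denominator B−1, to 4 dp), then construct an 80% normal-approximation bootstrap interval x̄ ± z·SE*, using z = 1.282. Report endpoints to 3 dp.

Mean of replicates = 213.7920; sum of squared deviations = 2429.2742; SE* = √(2429.2742/9) = 16.4292
Margin = 1.282 × 16.4292 = 21.0622
Interval: 223.04 ± 21.0622

(201.978, 244.102)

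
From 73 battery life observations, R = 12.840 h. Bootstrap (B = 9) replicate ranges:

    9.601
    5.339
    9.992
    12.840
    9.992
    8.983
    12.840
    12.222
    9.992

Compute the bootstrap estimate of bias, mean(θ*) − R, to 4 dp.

mean(θ*) = (9.601 + 5.339 + 9.992 + 12.840 + 9.992 + 8.983 + 12.840 + 12.222 + 9.992) / 9 = 10.20011
bias = 10.20011 − 12.840

bias = −2.6399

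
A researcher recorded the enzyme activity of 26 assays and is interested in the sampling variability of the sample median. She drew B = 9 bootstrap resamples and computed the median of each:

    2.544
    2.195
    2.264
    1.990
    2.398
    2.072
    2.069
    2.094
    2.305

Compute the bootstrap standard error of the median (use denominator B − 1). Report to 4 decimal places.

Bootstrap SE is the standard deviation of the 9 replicate medians.
Mean of replicates: (2.544 + 2.195 + 2.264 + 1.990 + 2.398 + 2.072 + 2.069 + 2.094 + 2.305) / 9 = 19.93100 / 9 = 2.21456
Sum of squared deviations: (+0.32944)² + (−0.01956)² + (+0.04944)² + (−0.22456)² + (+0.18344)² + (−0.14256)² + (−0.14556)² + (−0.12056)² + (+0.09044)² = 0.25966
Variance = 0.25966 / 8 = 0.03246
SE* = √0.03246

SE* = 0.1802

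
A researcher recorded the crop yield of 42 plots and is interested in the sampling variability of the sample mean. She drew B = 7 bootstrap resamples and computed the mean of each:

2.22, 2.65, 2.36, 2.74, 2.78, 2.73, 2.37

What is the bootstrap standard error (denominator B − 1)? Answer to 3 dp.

Bootstrap SE is the standard deviation of the 7 replicate means.
Mean of replicates: (2.22 + 2.65 + 2.36 + 2.74 + 2.78 + 2.73 + 2.37) / 7 = 17.8500 / 7 = 2.5500
Sum of squared deviations: (−0.3300)² + (+0.1000)² + (−0.1900)² + (+0.1900)² + (+0.2300)² + (+0.1800)² + (−0.1800)² = 0.3088
Variance = 0.3088 / 6 = 0.0515
SE* = √0.0515

SE* = 0.227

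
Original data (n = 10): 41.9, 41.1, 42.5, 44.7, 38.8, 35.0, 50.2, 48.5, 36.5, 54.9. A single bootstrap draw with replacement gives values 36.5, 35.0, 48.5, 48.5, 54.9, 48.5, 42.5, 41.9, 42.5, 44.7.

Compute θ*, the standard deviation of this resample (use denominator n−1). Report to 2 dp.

Mean = 44.3500; sum of squared deviations = 324.9850
s² = 324.9850 / 9 = 36.1094
s = √36.1094 = 6.01

θ* = 6.01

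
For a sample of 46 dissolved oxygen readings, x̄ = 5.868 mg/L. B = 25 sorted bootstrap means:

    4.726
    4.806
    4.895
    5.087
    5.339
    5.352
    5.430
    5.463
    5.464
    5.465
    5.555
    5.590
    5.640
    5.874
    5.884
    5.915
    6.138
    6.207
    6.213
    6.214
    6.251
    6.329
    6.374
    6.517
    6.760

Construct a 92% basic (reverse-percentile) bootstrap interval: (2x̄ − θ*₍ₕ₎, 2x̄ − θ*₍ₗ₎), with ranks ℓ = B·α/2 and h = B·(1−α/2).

Percentile endpoints at ranks 1 and 24: θ*₍1₎ = 4.726, θ*₍24₎ = 6.517.
Basic interval reflects these around x̄:
  lower = 2 × 5.868 − 6.517 = 5.219
  upper = 2 × 5.868 − 4.726 = 7.010

(5.219, 7.010)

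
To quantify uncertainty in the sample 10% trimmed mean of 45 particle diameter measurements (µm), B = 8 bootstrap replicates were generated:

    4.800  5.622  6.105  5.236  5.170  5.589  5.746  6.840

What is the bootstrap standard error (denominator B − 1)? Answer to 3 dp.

SE* = 0.628

Bootstrap SE is the standard deviation of the 8 replicate 10% trimmed means.
Mean of replicates: (4.800 + 5.622 + 6.105 + 5.236 + 5.170 + 5.589 + 5.746 + 6.840) / 8 = 45.1080 / 8 = 5.6385
Sum of squared deviations: (−0.8385)² + (−0.0165)² + (+0.4665)² + (−0.4025)² + (−0.4685)² + (−0.0495)² + (+0.1075)² + (+1.2015)² = 2.7601
Variance = 2.7601 / 7 = 0.3943
SE* = √0.3943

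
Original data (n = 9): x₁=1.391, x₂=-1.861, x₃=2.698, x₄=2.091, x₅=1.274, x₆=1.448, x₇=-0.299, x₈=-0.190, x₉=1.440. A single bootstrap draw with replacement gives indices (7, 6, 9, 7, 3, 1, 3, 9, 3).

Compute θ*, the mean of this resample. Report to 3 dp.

Resample values: -0.299, 1.448, 1.440, -0.299, 2.698, 1.391, 2.698, 1.440, 2.698.
Mean = ((-0.299) + 1.448 + 1.440 + (-0.299) + 2.698 + 1.391 + 2.698 + 1.440 + 2.698) / 9 = 13.2150 / 9 = 1.468

θ* = 1.468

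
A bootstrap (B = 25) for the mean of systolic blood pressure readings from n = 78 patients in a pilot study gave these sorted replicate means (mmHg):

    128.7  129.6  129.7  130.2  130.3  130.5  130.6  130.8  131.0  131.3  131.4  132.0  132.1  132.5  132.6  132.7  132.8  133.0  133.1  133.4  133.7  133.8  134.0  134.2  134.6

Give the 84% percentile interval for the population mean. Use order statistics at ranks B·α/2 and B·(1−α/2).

α = 0.16; lower rank = 25 × 0.080 = 2; upper rank = 25 × 0.920 = 23.
The 2nd smallest replicate is 129.6; the 23rd is 134.0.

(129.6, 134.0)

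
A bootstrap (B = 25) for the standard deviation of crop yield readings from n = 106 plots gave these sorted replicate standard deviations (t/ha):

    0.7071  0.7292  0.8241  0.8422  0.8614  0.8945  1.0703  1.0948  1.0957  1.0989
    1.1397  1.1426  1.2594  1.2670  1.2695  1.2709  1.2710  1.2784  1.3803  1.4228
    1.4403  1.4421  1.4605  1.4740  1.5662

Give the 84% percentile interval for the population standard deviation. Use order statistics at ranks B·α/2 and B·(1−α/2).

(0.7292, 1.4605)

α = 0.16; lower rank = 25 × 0.080 = 2; upper rank = 25 × 0.920 = 23.
The 2nd smallest replicate is 0.7292; the 23rd is 1.4605.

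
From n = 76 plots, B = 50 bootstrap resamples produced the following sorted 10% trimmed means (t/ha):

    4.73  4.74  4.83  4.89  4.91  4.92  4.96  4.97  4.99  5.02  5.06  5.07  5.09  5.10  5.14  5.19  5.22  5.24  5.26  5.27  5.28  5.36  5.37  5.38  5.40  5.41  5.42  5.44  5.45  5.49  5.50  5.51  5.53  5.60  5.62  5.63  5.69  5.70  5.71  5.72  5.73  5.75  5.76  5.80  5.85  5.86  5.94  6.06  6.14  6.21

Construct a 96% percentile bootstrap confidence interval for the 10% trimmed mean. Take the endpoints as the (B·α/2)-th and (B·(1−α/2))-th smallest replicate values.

α = 0.04; lower rank = 50 × 0.020 = 1; upper rank = 50 × 0.980 = 49.
The 1st smallest replicate is 4.73; the 49th is 6.14.

(4.73, 6.14)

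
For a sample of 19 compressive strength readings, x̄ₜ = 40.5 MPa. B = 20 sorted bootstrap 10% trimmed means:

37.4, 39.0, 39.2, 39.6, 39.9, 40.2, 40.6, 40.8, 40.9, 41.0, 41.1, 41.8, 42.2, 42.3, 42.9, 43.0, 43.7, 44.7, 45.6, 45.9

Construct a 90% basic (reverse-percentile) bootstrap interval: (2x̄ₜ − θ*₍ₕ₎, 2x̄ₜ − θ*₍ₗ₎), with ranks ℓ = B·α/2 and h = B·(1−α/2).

(35.4, 43.6)

Percentile endpoints at ranks 1 and 19: θ*₍1₎ = 37.4, θ*₍19₎ = 45.6.
Basic interval reflects these around x̄ₜ:
  lower = 2 × 40.5 − 45.6 = 35.4
  upper = 2 × 40.5 − 37.4 = 43.6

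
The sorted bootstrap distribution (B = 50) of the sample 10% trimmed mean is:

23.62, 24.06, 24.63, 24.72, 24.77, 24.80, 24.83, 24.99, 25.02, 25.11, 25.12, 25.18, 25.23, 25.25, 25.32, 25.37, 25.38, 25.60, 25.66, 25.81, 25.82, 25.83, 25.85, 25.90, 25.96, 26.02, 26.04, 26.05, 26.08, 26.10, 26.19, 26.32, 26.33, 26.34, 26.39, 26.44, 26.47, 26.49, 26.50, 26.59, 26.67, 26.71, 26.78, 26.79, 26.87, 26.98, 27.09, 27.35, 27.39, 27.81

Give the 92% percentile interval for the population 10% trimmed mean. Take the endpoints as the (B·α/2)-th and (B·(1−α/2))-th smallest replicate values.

α = 0.08; lower rank = 50 × 0.040 = 2; upper rank = 50 × 0.960 = 48.
The 2nd smallest replicate is 24.06; the 48th is 27.35.

(24.06, 27.35)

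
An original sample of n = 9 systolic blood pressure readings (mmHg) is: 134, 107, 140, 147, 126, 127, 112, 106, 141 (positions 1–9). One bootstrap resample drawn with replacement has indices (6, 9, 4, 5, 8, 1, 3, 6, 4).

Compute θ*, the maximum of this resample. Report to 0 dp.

θ* = 147

Resample values: 127, 141, 147, 126, 106, 134, 140, 127, 147.
Maximum = 147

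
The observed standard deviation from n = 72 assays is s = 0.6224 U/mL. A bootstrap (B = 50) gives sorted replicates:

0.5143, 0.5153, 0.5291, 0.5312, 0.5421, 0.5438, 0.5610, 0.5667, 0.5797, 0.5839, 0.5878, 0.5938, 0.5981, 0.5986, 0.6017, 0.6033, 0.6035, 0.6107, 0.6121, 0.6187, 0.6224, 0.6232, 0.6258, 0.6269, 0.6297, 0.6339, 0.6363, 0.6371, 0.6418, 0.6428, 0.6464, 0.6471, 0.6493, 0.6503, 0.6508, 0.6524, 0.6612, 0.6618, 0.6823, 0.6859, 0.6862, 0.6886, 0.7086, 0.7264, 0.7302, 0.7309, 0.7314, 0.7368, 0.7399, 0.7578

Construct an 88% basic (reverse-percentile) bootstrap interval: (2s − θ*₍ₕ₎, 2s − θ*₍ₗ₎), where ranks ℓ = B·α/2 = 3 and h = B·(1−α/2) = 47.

Percentile endpoints at ranks 3 and 47: θ*₍3₎ = 0.5291, θ*₍47₎ = 0.7314.
Basic interval reflects these around s:
  lower = 2 × 0.6224 − 0.7314 = 0.5134
  upper = 2 × 0.6224 − 0.5291 = 0.7157

(0.5134, 0.7157)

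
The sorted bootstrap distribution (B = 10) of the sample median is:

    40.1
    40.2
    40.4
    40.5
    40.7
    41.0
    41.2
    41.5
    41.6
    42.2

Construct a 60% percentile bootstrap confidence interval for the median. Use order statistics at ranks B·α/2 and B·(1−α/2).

(40.2, 41.5)

α = 0.40; lower rank = 10 × 0.200 = 2; upper rank = 10 × 0.800 = 8.
The 2nd smallest replicate is 40.2; the 8th is 41.5.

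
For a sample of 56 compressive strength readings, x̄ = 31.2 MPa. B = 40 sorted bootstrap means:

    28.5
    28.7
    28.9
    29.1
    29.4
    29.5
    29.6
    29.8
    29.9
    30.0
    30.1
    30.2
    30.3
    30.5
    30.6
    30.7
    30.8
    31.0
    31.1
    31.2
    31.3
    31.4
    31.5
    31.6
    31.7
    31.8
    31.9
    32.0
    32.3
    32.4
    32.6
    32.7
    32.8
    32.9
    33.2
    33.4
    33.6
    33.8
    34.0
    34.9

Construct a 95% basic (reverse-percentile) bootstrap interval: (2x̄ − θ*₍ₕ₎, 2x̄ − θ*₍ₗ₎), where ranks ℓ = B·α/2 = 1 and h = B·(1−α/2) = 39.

(28.4, 33.9)

Percentile endpoints at ranks 1 and 39: θ*₍1₎ = 28.5, θ*₍39₎ = 34.0.
Basic interval reflects these around x̄:
  lower = 2 × 31.2 − 34.0 = 28.4
  upper = 2 × 31.2 − 28.5 = 33.9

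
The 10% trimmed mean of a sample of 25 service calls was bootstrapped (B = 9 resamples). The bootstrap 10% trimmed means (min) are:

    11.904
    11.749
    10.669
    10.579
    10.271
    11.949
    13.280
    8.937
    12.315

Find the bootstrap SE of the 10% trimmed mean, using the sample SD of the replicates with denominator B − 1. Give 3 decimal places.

SE* = 1.299

Bootstrap SE is the standard deviation of the 9 replicate 10% trimmed means.
Mean of replicates: (11.904 + 11.749 + 10.669 + 10.579 + 10.271 + 11.949 + 13.280 + 8.937 + 12.315) / 9 = 101.6530 / 9 = 11.2948
Sum of squared deviations: (+0.6092)² + (+0.4542)² + (−0.6258)² + (−0.7158)² + (−1.0238)² + (+0.6542)² + (+1.9852)² + (−2.3578)² + (+1.0202)² = 13.4986
Variance = 13.4986 / 8 = 1.6873
SE* = √1.6873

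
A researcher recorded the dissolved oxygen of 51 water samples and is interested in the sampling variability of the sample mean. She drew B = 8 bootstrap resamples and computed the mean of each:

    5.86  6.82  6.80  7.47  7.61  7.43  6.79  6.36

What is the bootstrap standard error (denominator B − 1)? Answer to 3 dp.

SE* = 0.599

Bootstrap SE is the standard deviation of the 8 replicate means.
Mean of replicates: (5.86 + 6.82 + 6.80 + 7.47 + 7.61 + 7.43 + 6.79 + 6.36) / 8 = 55.1400 / 8 = 6.8925
Sum of squared deviations: (−1.0325)² + (−0.0725)² + (−0.0925)² + (+0.5775)² + (+0.7175)² + (+0.5375)² + (−0.1025)² + (−0.5325)² = 2.5111
Variance = 2.5111 / 7 = 0.3587
SE* = √0.3587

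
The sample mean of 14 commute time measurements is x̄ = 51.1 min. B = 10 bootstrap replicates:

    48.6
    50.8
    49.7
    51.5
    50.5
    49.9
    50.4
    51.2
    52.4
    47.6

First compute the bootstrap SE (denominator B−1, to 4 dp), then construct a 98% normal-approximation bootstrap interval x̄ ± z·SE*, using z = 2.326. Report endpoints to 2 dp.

(47.84, 54.36)

Mean of replicates = 50.2600; sum of squared deviations = 17.6440; SE* = √(17.6440/9) = 1.4002
Margin = 2.326 × 1.4002 = 3.257
Interval: 51.1 ± 3.257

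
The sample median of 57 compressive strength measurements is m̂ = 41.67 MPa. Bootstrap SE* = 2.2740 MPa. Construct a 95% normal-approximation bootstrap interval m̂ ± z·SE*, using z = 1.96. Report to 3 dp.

(37.213, 46.127)

Margin = 1.96 × 2.2740 = 4.4570
Interval: 41.67 ± 4.4570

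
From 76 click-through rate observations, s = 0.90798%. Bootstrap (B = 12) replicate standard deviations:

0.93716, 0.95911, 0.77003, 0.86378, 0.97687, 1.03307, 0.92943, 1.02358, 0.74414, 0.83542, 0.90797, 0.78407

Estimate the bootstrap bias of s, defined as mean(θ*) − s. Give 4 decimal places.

bias = −0.0109

mean(θ*) = (0.93716 + 0.95911 + 0.77003 + 0.86378 + 0.97687 + 1.03307 + 0.92943 + 1.02358 + 0.74414 + 0.83542 + 0.90797 + 0.78407) / 12 = 0.89705
bias = 0.89705 − 0.90798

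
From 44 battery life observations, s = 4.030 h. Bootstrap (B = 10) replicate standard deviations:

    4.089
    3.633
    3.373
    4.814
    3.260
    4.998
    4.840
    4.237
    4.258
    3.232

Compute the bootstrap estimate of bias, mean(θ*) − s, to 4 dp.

mean(θ*) = (4.089 + 3.633 + 3.373 + 4.814 + 3.260 + 4.998 + 4.840 + 4.237 + 4.258 + 3.232) / 10 = 4.07340
bias = 4.07340 − 4.030

bias = +0.0434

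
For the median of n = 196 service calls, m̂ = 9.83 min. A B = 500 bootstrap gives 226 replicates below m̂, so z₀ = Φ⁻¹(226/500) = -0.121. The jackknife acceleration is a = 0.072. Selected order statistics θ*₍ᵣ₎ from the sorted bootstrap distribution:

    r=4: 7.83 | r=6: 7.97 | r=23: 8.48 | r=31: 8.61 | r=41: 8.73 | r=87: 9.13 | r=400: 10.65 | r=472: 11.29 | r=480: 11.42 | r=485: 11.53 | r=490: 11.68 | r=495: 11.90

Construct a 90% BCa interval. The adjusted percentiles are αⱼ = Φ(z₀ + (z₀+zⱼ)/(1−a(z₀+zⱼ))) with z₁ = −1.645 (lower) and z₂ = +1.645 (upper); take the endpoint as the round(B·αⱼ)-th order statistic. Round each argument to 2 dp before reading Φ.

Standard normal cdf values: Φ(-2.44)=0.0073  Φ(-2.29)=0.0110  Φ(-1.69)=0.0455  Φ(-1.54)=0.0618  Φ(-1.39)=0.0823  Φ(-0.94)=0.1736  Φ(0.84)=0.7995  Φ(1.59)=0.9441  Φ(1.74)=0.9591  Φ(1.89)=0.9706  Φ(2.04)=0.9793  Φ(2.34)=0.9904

(8.48, 11.29)

Lower: z₀ + z₁ = -0.121 + (-1.645) = -1.766; 1 − a(z₀+z₁) = 1 − (0.072)(-1.766) = 1.1272; argument = -0.121 + (-1.766)/1.1272 = -1.6878 → -1.69.
α₁ = Φ(-1.69) = 0.0455; rank = round(500 × 0.0455) = 23; θ*₍23₎ = 8.48.
Upper: z₀ + z₂ = 1.524; 1 − a(z₀+z₂) = 0.8903; argument = 1.5908 → 1.59; α₂ = 0.9441; rank = 472; θ*₍472₎ = 11.29.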